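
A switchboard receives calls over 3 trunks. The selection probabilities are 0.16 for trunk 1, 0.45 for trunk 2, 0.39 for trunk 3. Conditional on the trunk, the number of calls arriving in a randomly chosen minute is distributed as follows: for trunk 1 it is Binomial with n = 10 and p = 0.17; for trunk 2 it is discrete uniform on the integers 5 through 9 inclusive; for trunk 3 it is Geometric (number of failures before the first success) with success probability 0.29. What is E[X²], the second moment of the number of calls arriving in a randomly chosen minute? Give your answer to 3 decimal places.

29.268

For each component E[X²] = Var + (mean)², giving 1: 4.301; 2: 51; 3: 14.4364.
Overall E[X²] = 0.16·4.301 + 0.45·51 + 0.39·14.4364 = 29.2684.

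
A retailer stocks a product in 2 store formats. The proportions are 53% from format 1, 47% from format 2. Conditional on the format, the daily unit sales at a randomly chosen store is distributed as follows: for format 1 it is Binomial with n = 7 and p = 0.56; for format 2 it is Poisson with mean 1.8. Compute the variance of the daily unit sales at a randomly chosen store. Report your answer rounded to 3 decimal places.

Per component, 1: μ=3.92, E[X²]=17.0912; 2: μ=1.8, E[X²]=5.04.
E[X] = 0.53·3.92 + 0.47·1.8 = 2.9236.
E[X²] = 0.53·17.0912 + 0.47·5.04 = 11.4271.
Var(X) = E[X²] − (E[X])² = 11.4271 − 8.54744 = 2.8797.

2.880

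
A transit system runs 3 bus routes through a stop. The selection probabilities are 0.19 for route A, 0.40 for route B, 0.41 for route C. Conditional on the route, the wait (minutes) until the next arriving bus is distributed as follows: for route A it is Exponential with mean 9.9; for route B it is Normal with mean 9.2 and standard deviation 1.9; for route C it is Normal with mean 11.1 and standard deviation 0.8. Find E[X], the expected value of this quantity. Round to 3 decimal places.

Component means — A: 9.9; B: 9.2; C: 11.1.
E[X] = 0.19·9.9 + 0.4·9.2 + 0.41·11.1 = 10.112.

10.112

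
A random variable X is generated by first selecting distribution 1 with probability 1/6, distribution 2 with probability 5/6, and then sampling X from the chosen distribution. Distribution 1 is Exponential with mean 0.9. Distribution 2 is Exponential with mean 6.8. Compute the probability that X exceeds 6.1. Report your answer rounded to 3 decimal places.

Conditional on each component, P(X > 6.1): 1: 0.0011388; 2: 0.407767.
By total probability, P(X > 6.1) = 0.166667·0.0011388 + 0.833333·0.407767 = 0.339996.

0.340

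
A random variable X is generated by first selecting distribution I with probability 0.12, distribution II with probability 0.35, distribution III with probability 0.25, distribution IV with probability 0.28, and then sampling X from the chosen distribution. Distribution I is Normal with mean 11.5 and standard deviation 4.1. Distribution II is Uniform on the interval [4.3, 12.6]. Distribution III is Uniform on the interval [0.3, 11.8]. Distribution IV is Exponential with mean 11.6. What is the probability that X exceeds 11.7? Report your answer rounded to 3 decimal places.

0.200

Conditional on each component, P(X > 11.7): I: 0.480547; II: 0.108434; III: 0.00869565; IV: 0.364722.
By total probability, P(X > 11.7) = 0.12·0.480547 + 0.35·0.108434 + 0.25·0.00869565 + 0.28·0.364722 = 0.199913.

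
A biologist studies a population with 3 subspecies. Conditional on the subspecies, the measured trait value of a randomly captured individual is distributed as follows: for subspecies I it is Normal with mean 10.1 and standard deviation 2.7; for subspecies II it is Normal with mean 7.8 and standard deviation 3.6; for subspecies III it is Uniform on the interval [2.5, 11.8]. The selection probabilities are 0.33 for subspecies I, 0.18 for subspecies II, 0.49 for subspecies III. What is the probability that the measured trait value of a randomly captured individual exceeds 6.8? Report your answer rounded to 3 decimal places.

0.667

Conditional on each subspecies, P(X > 6.8): I: 0.889188; II: 0.609409; III: 0.537634.
By total probability, P(X > 6.8) = 0.33·0.889188 + 0.18·0.609409 + 0.49·0.537634 = 0.666567.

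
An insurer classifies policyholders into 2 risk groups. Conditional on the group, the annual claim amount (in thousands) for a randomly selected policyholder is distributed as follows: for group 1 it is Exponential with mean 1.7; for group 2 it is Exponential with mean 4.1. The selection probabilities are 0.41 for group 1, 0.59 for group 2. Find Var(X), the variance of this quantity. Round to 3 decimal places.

12.496

Per component, 1: μ=1.7, E[X²]=5.78; 2: μ=4.1, E[X²]=33.62.
E[X] = 0.41·1.7 + 0.59·4.1 = 3.116.
E[X²] = 0.41·5.78 + 0.59·33.62 = 22.2056.
Var(X) = E[X²] − (E[X])² = 22.2056 − 9.70946 = 12.4961.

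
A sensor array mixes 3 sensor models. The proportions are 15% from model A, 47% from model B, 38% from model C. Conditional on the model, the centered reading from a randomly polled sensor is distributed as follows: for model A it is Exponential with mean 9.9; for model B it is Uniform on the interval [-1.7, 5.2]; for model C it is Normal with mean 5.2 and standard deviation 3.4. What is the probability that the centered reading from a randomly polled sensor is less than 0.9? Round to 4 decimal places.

Conditional on each model, P(X < 0.9): A: 0.0868993; B: 0.376812; C: 0.102988.
By total probability, P(X < 0.9) = 0.15·0.0868993 + 0.47·0.376812 + 0.38·0.102988 = 0.229272.

0.2293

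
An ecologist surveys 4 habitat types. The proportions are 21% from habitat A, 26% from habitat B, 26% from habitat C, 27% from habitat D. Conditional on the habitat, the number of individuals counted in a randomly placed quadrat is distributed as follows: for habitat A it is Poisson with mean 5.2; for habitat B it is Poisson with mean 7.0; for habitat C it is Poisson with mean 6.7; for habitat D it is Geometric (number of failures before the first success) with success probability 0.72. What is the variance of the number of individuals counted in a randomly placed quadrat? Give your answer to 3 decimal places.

12.282

Per component, A: μ=5.2, E[X²]=32.24; B: μ=7, E[X²]=56; C: μ=6.7, E[X²]=51.59; D: μ=0.388889, E[X²]=0.691358.
E[X] = 0.21·5.2 + 0.26·7 + 0.26·6.7 + 0.27·0.388889 = 4.759.
E[X²] = 0.21·32.24 + 0.26·56 + 0.26·51.59 + 0.27·0.691358 = 34.9305.
Var(X) = E[X²] − (E[X])² = 34.9305 − 22.6481 = 12.2824.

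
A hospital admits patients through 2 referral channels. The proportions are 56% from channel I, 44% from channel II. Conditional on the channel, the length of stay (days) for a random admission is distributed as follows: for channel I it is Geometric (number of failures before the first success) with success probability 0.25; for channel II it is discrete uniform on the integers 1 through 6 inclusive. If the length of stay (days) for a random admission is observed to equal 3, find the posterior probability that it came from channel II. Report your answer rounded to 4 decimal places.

Likelihoods P(X=3 | ·): I: 0.105469; II: 0.166667.
Posterior ∝ prior × likelihood. Numerator for II: 0.44·0.166667 = 0.0733333.
Normalizing constant: 0.56·0.105469 + 0.44·0.166667 = 0.132396.
P(II | observation) = 0.0733333 / 0.132396 = 0.553895.

0.5539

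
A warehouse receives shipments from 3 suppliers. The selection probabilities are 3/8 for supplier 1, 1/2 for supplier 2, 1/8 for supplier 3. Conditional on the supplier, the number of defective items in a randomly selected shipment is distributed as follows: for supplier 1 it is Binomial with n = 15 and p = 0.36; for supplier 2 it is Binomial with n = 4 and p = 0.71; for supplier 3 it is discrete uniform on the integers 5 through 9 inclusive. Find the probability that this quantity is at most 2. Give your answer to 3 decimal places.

0.185

Conditional on each supplier, P(X ≤ 2): 1: 0.0528107; 2: 0.330706; 3: 0.
By total probability, P(X ≤ 2) = 0.375·0.0528107 + 0.5·0.330706 + 0.125·0 = 0.185157.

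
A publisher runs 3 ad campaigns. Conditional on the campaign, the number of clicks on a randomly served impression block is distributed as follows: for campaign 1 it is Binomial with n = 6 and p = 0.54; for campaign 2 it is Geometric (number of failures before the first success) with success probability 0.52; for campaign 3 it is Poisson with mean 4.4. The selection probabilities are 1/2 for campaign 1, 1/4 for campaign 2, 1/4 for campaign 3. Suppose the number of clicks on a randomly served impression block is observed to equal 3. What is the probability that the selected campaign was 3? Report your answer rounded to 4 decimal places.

0.2063

Likelihoods P(X=3 | ·): 1: 0.306538; 2: 0.0575078; 3: 0.174305.
Posterior ∝ prior × likelihood. Numerator for 3: 0.25·0.174305 = 0.0435764.
Normalizing constant: 0.5·0.306538 + 0.25·0.0575078 + 0.25·0.174305 = 0.211222.
P(3 | observation) = 0.0435764 / 0.211222 = 0.206306.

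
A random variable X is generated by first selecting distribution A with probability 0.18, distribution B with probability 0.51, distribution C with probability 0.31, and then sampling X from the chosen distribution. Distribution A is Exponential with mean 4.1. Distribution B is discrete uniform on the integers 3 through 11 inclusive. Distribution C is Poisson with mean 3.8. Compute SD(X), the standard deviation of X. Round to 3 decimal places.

3.162

Per component, A: μ=4.1, E[X²]=33.62; B: μ=7, E[X²]=55.6667; C: μ=3.8, E[X²]=18.24.
E[X] = 0.18·4.1 + 0.51·7 + 0.31·3.8 = 5.486.
E[X²] = 0.18·33.62 + 0.51·55.6667 + 0.31·18.24 = 40.096.
Var(X) = E[X²] − (E[X])² = 40.096 − 30.0962 = 9.9998.
SD(X) = √9.9998 = 3.16225.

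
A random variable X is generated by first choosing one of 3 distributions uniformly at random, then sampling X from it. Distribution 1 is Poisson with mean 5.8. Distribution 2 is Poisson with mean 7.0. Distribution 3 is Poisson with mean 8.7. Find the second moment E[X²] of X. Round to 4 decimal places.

For each component E[X²] = Var + (mean)², giving 1: 39.44; 2: 56; 3: 84.39.
Overall E[X²] = 0.333333·39.44 + 0.333333·56 + 0.333333·84.39 = 59.9433.

59.9433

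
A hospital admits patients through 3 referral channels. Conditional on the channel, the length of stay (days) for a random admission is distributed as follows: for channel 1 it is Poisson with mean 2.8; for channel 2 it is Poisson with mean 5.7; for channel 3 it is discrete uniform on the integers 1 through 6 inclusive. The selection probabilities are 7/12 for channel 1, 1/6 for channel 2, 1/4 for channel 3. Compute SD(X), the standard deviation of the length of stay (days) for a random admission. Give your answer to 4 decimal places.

2.0984

Per component, 1: μ=2.8, E[X²]=10.64; 2: μ=5.7, E[X²]=38.19; 3: μ=3.5, E[X²]=15.1667.
E[X] = 0.583333·2.8 + 0.166667·5.7 + 0.25·3.5 = 3.45833.
E[X²] = 0.583333·10.64 + 0.166667·38.19 + 0.25·15.1667 = 16.3633.
Var(X) = E[X²] − (E[X])² = 16.3633 − 11.9601 = 4.40326.
SD(X) = √4.40326 = 2.0984.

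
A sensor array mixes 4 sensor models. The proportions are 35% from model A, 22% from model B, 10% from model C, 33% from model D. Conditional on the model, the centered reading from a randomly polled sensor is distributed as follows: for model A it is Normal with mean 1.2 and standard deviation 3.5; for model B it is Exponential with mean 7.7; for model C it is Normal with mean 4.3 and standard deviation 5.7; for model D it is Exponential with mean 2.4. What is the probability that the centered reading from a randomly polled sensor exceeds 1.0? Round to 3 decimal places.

0.666

Conditional on each model, P(X > 1.0): A: 0.522784; B: 0.878209; C: 0.718688; D: 0.659241.
By total probability, P(X > 1.0) = 0.35·0.522784 + 0.22·0.878209 + 0.1·0.718688 + 0.33·0.659241 = 0.665599.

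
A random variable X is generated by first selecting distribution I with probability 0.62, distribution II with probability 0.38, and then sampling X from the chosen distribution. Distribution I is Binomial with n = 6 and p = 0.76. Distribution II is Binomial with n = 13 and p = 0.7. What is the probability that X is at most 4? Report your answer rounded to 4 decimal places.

Conditional on each component, P(X ≤ 4): I: 0.442184; II: 0.00403097.
By total probability, P(X ≤ 4) = 0.62·0.442184 + 0.38·0.00403097 = 0.275686.

0.2757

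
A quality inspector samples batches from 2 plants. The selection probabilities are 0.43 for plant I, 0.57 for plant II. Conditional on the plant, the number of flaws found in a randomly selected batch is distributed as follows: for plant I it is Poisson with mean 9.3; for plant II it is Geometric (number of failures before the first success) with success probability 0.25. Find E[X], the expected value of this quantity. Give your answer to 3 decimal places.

5.709

Component means — I: 9.3; II: 3.
E[X] = 0.43·9.3 + 0.57·3 = 5.709.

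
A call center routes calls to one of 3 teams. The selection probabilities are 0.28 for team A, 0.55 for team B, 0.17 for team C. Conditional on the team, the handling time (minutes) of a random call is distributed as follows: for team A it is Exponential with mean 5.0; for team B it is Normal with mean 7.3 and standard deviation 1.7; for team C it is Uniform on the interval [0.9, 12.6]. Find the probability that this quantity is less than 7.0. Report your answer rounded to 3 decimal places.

Conditional on each team, P(X < 7.0): A: 0.753403; B: 0.429962; C: 0.521368.
By total probability, P(X < 7.0) = 0.28·0.753403 + 0.55·0.429962 + 0.17·0.521368 = 0.536064.

0.536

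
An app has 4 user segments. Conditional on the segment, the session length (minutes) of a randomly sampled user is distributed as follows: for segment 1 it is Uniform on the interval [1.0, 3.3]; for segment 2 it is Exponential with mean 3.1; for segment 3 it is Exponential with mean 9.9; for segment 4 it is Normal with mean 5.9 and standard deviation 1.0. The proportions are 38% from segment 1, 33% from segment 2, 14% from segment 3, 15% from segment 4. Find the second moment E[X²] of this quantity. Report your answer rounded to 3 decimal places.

For each component E[X²] = Var + (mean)², giving 1: 5.06333; 2: 19.22; 3: 196.02; 4: 35.81.
Overall E[X²] = 0.38·5.06333 + 0.33·19.22 + 0.14·196.02 + 0.15·35.81 = 41.081.

41.081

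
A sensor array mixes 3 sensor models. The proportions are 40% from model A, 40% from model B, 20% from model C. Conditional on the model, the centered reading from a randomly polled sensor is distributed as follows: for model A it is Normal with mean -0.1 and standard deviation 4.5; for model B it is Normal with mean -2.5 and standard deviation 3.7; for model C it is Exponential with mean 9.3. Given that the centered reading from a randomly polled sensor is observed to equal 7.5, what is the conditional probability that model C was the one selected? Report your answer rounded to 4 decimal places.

0.4991

Likelihoods f(7.5 | ·): A: 0.021297; B: 0.00279598; C: 0.0480042.
Posterior ∝ prior × likelihood. Numerator for C: 0.2·0.0480042 = 0.00960085.
Normalizing constant: 0.4·0.021297 + 0.4·0.00279598 + 0.2·0.0480042 = 0.019238.
P(C | observation) = 0.00960085 / 0.019238 = 0.499055.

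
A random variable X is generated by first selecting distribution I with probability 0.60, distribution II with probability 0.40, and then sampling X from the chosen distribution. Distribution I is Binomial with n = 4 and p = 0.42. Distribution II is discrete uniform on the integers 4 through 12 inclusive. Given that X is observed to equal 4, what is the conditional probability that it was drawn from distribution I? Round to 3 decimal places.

0.296

Likelihoods P(X=4 | ·): I: 0.031117; II: 0.111111.
Posterior ∝ prior × likelihood. Numerator for I: 0.6·0.031117 = 0.0186702.
Normalizing constant: 0.6·0.031117 + 0.4·0.111111 = 0.0631146.
P(I | observation) = 0.0186702 / 0.0631146 = 0.295814.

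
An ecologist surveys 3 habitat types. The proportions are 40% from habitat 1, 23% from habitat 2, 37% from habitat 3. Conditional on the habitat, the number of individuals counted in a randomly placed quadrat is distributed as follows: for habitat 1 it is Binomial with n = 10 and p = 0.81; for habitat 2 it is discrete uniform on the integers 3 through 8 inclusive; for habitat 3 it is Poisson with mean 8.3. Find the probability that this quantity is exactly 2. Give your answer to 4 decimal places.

Conditional on each habitat, P(X = 2): 1: 5.01431e-05; 2: 0; 3: 0.00856016.
By total probability, P(X = 2) = 0.4·5.01431e-05 + 0.23·0 + 0.37·0.00856016 = 0.00318732.

0.0032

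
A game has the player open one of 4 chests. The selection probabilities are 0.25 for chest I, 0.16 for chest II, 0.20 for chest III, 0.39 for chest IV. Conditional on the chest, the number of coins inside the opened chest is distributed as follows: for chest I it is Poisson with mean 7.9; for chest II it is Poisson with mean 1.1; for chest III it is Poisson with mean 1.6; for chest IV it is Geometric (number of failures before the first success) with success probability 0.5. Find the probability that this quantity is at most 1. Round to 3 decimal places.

0.510

Conditional on each chest, P(X ≤ 1): I: 0.00329962; II: 0.699029; III: 0.524931; IV: 0.75.
By total probability, P(X ≤ 1) = 0.25·0.00329962 + 0.16·0.699029 + 0.2·0.524931 + 0.39·0.75 = 0.510156.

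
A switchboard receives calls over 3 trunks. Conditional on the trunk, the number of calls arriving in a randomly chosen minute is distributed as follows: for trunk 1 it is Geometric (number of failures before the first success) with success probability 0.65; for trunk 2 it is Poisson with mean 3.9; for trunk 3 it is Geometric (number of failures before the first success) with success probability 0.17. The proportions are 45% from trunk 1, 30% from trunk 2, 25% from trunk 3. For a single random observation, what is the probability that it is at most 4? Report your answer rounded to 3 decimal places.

0.794

Conditional on each trunk, P(X ≤ 4): 1: 0.994748; 2: 0.648365; 3: 0.606096.
By total probability, P(X ≤ 4) = 0.45·0.994748 + 0.3·0.648365 + 0.25·0.606096 = 0.79367.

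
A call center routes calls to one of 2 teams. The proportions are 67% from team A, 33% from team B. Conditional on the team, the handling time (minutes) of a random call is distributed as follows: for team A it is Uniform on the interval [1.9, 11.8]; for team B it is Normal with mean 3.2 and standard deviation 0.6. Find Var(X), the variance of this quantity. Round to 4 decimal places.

Per component, A: μ=6.85, E[X²]=55.09; B: μ=3.2, E[X²]=10.6.
E[X] = 0.67·6.85 + 0.33·3.2 = 5.6455.
E[X²] = 0.67·55.09 + 0.33·10.6 = 40.4083.
Var(X) = E[X²] − (E[X])² = 40.4083 − 31.8717 = 8.53663.

8.5366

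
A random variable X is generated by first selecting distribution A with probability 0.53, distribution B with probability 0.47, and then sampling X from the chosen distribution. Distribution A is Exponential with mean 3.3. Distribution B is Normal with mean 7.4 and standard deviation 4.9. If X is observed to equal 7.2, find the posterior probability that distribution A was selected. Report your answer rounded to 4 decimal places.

0.3216

Likelihoods f(7.2 | ·): A: 0.0341928; B: 0.081349.
Posterior ∝ prior × likelihood. Numerator for A: 0.53·0.0341928 = 0.0181222.
Normalizing constant: 0.53·0.0341928 + 0.47·0.081349 = 0.0563562.
P(A | observation) = 0.0181222 / 0.0563562 = 0.321565.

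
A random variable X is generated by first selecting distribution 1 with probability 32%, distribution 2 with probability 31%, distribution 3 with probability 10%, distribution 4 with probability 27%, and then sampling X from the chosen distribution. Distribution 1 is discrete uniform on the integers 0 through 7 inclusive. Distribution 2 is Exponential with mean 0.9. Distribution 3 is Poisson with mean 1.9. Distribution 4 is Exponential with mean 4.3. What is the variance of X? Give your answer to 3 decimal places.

Per component, 1: μ=3.5, E[X²]=17.5; 2: μ=0.9, E[X²]=1.62; 3: μ=1.9, E[X²]=5.51; 4: μ=4.3, E[X²]=36.98.
E[X] = 0.32·3.5 + 0.31·0.9 + 0.1·1.9 + 0.27·4.3 = 2.75.
E[X²] = 0.32·17.5 + 0.31·1.62 + 0.1·5.51 + 0.27·36.98 = 16.6378.
Var(X) = E[X²] − (E[X])² = 16.6378 − 7.5625 = 9.0753.

9.075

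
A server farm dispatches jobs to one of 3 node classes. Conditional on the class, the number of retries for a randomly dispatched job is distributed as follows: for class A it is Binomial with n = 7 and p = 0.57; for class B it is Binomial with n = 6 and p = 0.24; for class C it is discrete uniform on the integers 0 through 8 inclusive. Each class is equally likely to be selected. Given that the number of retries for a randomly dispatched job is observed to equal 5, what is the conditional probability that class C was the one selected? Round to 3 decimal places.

0.319

Likelihoods P(X=5 | ·): A: 0.233631; B: 0.00363096; C: 0.111111.
Posterior ∝ prior × likelihood. Numerator for C: 0.333333·0.111111 = 0.037037.
Normalizing constant: 0.333333·0.233631 + 0.333333·0.00363096 + 0.333333·0.111111 = 0.116124.
P(C | observation) = 0.037037 / 0.116124 = 0.318943.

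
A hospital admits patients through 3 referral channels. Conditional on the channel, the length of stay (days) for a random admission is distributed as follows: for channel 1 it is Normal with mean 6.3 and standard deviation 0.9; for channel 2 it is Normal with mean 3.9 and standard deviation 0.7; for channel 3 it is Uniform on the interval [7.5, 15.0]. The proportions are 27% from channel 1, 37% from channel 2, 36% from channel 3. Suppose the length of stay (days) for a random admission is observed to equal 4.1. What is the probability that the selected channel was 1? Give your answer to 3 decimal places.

Likelihoods f(4.1 | ·): 1: 0.0223432; 2: 0.547124; 3: 0.
Posterior ∝ prior × likelihood. Numerator for 1: 0.27·0.0223432 = 0.00603267.
Normalizing constant: 0.27·0.0223432 + 0.37·0.547124 + 0.36·0 = 0.208469.
P(1 | observation) = 0.00603267 / 0.208469 = 0.028938.

0.029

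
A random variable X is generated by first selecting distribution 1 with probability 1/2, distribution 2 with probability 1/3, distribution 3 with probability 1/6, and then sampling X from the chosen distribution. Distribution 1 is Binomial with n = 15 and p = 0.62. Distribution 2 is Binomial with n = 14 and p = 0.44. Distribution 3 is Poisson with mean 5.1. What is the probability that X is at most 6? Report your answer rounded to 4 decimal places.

0.3518

Conditional on each component, P(X ≤ 6): 1: 0.0701875; 2: 0.576373; 3: 0.74742.
By total probability, P(X ≤ 6) = 0.5·0.0701875 + 0.333333·0.576373 + 0.166667·0.74742 = 0.351788.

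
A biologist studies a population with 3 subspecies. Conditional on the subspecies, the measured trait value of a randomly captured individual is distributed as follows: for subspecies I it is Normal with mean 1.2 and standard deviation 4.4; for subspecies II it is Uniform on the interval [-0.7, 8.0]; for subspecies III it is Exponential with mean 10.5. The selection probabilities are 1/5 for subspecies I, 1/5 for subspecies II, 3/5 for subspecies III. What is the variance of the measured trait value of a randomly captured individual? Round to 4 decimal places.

Per component, I: μ=1.2, E[X²]=20.8; II: μ=3.65, E[X²]=19.63; III: μ=10.5, E[X²]=220.5.
E[X] = 0.2·1.2 + 0.2·3.65 + 0.6·10.5 = 7.27.
E[X²] = 0.2·20.8 + 0.2·19.63 + 0.6·220.5 = 140.386.
Var(X) = E[X²] − (E[X])² = 140.386 − 52.8529 = 87.5331.

87.5331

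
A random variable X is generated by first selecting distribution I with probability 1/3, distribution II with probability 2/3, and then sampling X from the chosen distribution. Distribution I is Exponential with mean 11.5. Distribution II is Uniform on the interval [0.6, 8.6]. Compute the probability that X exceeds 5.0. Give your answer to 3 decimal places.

Conditional on each component, P(X > 5.0): I: 0.647405; II: 0.45.
By total probability, P(X > 5.0) = 0.333333·0.647405 + 0.666667·0.45 = 0.515802.

0.516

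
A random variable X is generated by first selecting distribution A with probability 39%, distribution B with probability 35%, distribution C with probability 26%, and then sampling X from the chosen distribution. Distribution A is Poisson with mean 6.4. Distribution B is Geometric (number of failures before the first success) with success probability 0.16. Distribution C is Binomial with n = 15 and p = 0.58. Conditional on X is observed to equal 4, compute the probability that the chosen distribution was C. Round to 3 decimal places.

Likelihoods P(X=4 | ·): A: 0.116151; B: 0.0796594; C: 0.0110812.
Posterior ∝ prior × likelihood. Numerator for C: 0.26·0.0110812 = 0.00288111.
Normalizing constant: 0.39·0.116151 + 0.35·0.0796594 + 0.26·0.0110812 = 0.0760609.
P(C | observation) = 0.00288111 / 0.0760609 = 0.037879.

0.038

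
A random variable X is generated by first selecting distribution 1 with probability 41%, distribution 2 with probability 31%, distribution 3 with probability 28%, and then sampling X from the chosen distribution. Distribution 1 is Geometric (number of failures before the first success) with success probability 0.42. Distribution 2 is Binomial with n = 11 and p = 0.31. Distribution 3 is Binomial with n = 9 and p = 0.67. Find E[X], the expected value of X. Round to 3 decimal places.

Component means — 1: 1.38095; 2: 3.41; 3: 6.03.
E[X] = 0.41·1.38095 + 0.31·3.41 + 0.28·6.03 = 3.31169.

3.312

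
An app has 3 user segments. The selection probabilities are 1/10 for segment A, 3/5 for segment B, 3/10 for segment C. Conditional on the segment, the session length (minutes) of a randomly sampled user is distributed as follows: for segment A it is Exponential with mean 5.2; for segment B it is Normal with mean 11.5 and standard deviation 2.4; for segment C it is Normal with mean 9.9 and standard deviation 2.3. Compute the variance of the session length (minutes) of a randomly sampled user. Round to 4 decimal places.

Per component, A: μ=5.2, E[X²]=54.08; B: μ=11.5, E[X²]=138.01; C: μ=9.9, E[X²]=103.3.
E[X] = 0.1·5.2 + 0.6·11.5 + 0.3·9.9 = 10.39.
E[X²] = 0.1·54.08 + 0.6·138.01 + 0.3·103.3 = 119.204.
Var(X) = E[X²] − (E[X])² = 119.204 − 107.952 = 11.2519.

11.2519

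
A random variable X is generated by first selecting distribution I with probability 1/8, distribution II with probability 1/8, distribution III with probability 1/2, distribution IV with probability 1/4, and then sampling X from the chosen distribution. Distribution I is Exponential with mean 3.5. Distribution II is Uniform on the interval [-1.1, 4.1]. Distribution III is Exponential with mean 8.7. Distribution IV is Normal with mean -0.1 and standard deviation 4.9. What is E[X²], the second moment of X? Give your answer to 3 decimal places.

85.320

For each component E[X²] = Var + (mean)², giving I: 24.5; II: 4.50333; III: 151.38; IV: 24.02.
Overall E[X²] = 0.125·24.5 + 0.125·4.50333 + 0.5·151.38 + 0.25·24.02 = 85.3204.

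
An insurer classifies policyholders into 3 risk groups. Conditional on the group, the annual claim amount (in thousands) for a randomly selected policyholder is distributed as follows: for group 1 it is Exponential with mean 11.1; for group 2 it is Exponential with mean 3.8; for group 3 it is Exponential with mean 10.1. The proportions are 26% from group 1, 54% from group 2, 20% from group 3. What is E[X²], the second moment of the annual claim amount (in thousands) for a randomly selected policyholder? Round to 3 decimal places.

120.468

For each component E[X²] = Var + (mean)², giving 1: 246.42; 2: 28.88; 3: 204.02.
Overall E[X²] = 0.26·246.42 + 0.54·28.88 + 0.2·204.02 = 120.468.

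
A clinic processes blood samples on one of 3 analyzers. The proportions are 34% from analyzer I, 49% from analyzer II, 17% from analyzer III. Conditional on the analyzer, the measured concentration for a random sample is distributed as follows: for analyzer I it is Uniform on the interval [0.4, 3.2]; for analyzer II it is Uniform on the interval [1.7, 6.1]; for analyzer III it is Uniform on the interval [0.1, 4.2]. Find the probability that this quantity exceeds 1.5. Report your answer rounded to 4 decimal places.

Conditional on each analyzer, P(X > 1.5): I: 0.607143; II: 1; III: 0.658537.
By total probability, P(X > 1.5) = 0.34·0.607143 + 0.49·1 + 0.17·0.658537 = 0.80838.

0.8084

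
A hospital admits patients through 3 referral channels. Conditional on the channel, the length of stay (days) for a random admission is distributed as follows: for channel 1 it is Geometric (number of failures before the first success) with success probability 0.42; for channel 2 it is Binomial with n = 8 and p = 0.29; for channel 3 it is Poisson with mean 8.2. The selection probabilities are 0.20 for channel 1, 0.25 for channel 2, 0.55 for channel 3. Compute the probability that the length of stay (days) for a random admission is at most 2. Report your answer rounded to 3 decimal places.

0.312

Conditional on each channel, P(X ≤ 2): 1: 0.804888; 2: 0.577233; 3: 0.0117607.
By total probability, P(X ≤ 2) = 0.2·0.804888 + 0.25·0.577233 + 0.55·0.0117607 = 0.311754.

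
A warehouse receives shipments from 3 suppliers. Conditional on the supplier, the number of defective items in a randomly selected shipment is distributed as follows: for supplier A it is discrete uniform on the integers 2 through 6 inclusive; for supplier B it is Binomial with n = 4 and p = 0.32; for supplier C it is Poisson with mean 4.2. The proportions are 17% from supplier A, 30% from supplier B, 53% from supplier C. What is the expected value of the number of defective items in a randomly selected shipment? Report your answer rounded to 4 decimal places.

3.2900

Component means — A: 4; B: 1.28; C: 4.2.
E[X] = 0.17·4 + 0.3·1.28 + 0.53·4.2 = 3.29.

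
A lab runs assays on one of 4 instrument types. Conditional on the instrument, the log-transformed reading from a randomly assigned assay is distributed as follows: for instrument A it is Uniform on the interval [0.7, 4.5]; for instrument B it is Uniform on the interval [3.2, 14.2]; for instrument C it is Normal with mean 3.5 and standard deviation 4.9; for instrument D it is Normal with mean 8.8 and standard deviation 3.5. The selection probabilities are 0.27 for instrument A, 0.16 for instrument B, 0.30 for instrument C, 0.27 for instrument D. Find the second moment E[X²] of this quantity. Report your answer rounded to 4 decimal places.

50.9681

For each component E[X²] = Var + (mean)², giving A: 7.96333; B: 85.7733; C: 36.26; D: 89.69.
Overall E[X²] = 0.27·7.96333 + 0.16·85.7733 + 0.3·36.26 + 0.27·89.69 = 50.9681.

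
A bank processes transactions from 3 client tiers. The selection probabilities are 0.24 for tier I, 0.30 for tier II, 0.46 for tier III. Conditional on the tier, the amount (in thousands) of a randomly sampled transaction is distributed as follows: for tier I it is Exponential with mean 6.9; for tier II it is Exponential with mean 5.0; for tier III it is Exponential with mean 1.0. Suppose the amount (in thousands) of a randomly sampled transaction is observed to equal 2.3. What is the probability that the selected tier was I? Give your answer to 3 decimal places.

Likelihoods f(2.3 | ·): I: 0.103845; II: 0.126257; III: 0.100259.
Posterior ∝ prior × likelihood. Numerator for I: 0.24·0.103845 = 0.0249228.
Normalizing constant: 0.24·0.103845 + 0.3·0.126257 + 0.46·0.100259 = 0.108919.
P(I | observation) = 0.0249228 / 0.108919 = 0.22882.

0.229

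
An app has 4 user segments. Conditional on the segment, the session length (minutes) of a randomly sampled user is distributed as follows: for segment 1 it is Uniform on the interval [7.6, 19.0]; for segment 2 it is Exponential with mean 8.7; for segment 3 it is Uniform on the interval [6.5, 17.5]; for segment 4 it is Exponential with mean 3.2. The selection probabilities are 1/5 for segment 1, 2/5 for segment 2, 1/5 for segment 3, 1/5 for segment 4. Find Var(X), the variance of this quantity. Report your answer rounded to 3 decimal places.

48.736

Per component, 1: μ=13.3, E[X²]=187.72; 2: μ=8.7, E[X²]=151.38; 3: μ=12, E[X²]=154.083; 4: μ=3.2, E[X²]=20.48.
E[X] = 0.2·13.3 + 0.4·8.7 + 0.2·12 + 0.2·3.2 = 9.18.
E[X²] = 0.2·187.72 + 0.4·151.38 + 0.2·154.083 + 0.2·20.48 = 133.009.
Var(X) = E[X²] − (E[X])² = 133.009 − 84.2724 = 48.7363.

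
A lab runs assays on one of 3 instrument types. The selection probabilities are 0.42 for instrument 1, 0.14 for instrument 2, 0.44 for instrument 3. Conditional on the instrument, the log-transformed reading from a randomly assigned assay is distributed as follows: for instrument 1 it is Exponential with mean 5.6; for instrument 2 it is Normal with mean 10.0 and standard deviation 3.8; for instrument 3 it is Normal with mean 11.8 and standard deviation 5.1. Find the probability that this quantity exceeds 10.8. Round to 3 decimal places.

0.374

Conditional on each instrument, P(X > 10.8): 1: 0.145356; 2: 0.416628; 3: 0.577726.
By total probability, P(X > 10.8) = 0.42·0.145356 + 0.14·0.416628 + 0.44·0.577726 = 0.373577.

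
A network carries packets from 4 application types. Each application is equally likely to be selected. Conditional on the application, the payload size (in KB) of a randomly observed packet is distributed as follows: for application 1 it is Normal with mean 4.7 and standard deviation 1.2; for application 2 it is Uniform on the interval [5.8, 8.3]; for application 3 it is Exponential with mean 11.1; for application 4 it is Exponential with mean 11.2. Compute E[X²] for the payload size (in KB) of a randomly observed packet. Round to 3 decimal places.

142.763

For each component E[X²] = Var + (mean)², giving 1: 23.53; 2: 50.2233; 3: 246.42; 4: 250.88.
Overall E[X²] = 0.25·23.53 + 0.25·50.2233 + 0.25·246.42 + 0.25·250.88 = 142.763.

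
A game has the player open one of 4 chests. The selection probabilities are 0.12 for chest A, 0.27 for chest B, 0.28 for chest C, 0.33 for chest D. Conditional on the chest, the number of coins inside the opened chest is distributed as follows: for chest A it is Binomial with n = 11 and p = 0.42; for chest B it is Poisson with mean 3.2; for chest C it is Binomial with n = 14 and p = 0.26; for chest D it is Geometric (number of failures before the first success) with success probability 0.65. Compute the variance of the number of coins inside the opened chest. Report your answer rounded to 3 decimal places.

4.505

Per component, A: μ=4.62, E[X²]=24.024; B: μ=3.2, E[X²]=13.44; C: μ=3.64, E[X²]=15.9432; D: μ=0.538462, E[X²]=1.11834.
E[X] = 0.12·4.62 + 0.27·3.2 + 0.28·3.64 + 0.33·0.538462 = 2.61529.
E[X²] = 0.12·24.024 + 0.27·13.44 + 0.28·15.9432 + 0.33·1.11834 = 11.3448.
Var(X) = E[X²] − (E[X])² = 11.3448 − 6.83975 = 4.50508.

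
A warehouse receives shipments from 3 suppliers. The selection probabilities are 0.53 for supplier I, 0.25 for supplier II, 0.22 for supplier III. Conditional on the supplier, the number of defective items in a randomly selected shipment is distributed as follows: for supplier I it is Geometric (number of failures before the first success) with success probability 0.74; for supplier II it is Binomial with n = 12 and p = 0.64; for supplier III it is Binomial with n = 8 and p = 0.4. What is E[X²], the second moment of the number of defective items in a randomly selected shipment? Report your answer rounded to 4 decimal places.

For each component E[X²] = Var + (mean)², giving I: 0.598247; II: 61.7472; III: 12.16.
Overall E[X²] = 0.53·0.598247 + 0.25·61.7472 + 0.22·12.16 = 18.4291.

18.4291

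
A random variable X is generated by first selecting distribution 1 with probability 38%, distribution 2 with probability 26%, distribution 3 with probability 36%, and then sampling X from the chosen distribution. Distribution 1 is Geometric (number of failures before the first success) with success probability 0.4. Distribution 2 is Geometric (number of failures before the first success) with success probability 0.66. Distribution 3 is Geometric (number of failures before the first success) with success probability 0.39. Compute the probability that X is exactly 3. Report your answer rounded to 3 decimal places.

0.071

Conditional on each component, P(X = 3): 1: 0.0864; 2: 0.0259406; 3: 0.0885226.
By total probability, P(X = 3) = 0.38·0.0864 + 0.26·0.0259406 + 0.36·0.0885226 = 0.0714447.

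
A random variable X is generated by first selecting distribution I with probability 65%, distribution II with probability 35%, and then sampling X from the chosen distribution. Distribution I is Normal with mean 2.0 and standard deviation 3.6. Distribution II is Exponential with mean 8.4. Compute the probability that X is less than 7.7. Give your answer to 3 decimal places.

0.823

Conditional on each component, P(X < 7.7): I: 0.943327; II: 0.60015.
By total probability, P(X < 7.7) = 0.65·0.943327 + 0.35·0.60015 = 0.823215.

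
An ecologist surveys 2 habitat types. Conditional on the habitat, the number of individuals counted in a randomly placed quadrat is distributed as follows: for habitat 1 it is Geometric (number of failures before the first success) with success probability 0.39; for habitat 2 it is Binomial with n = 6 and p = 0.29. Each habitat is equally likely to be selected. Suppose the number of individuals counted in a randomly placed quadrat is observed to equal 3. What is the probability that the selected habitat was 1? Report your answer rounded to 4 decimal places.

0.3365

Likelihoods P(X=3 | ·): 1: 0.0885226; 2: 0.174582.
Posterior ∝ prior × likelihood. Numerator for 1: 0.5·0.0885226 = 0.0442613.
Normalizing constant: 0.5·0.0885226 + 0.5·0.174582 = 0.131552.
P(1 | observation) = 0.0442613 / 0.131552 = 0.336454.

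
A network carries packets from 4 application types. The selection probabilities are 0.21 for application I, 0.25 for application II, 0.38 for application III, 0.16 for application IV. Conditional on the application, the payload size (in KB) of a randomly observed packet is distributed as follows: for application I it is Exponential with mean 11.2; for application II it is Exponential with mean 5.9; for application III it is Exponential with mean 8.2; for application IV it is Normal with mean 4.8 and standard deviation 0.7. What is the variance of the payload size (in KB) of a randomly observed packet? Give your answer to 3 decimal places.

Per component, I: μ=11.2, E[X²]=250.88; II: μ=5.9, E[X²]=69.62; III: μ=8.2, E[X²]=134.48; IV: μ=4.8, E[X²]=23.53.
E[X] = 0.21·11.2 + 0.25·5.9 + 0.38·8.2 + 0.16·4.8 = 7.711.
E[X²] = 0.21·250.88 + 0.25·69.62 + 0.38·134.48 + 0.16·23.53 = 124.957.
Var(X) = E[X²] − (E[X])² = 124.957 − 59.4595 = 65.4975.

65.497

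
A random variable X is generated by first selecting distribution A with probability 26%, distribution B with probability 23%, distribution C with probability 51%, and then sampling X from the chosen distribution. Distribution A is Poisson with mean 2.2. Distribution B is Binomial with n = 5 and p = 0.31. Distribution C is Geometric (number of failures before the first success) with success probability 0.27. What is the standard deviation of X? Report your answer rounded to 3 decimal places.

2.478

Per component, A: μ=2.2, E[X²]=7.04; B: μ=1.55, E[X²]=3.472; C: μ=2.7037, E[X²]=17.3237.
E[X] = 0.26·2.2 + 0.23·1.55 + 0.51·2.7037 = 2.30739.
E[X²] = 0.26·7.04 + 0.23·3.472 + 0.51·17.3237 = 11.4641.
Var(X) = E[X²] − (E[X])² = 11.4641 − 5.32404 = 6.14002.
SD(X) = √6.14002 = 2.47791.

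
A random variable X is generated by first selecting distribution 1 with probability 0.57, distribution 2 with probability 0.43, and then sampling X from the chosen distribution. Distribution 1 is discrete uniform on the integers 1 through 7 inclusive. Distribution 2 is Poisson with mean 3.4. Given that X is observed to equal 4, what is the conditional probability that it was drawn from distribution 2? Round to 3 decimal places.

0.495

Likelihoods P(X=4 | ·): 1: 0.142857; 2: 0.185825.
Posterior ∝ prior × likelihood. Numerator for 2: 0.43·0.185825 = 0.0799046.
Normalizing constant: 0.57·0.142857 + 0.43·0.185825 = 0.161333.
P(2 | observation) = 0.0799046 / 0.161333 = 0.495277.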